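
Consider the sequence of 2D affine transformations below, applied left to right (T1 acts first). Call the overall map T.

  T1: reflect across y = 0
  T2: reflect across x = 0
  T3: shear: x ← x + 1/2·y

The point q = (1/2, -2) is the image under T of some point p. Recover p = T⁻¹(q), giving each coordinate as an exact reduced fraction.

p = (-3/2, 2)

T1 = [1 0 0; 0 -1 0; 0 0 1]
T2·T1 = [-1 0 0; 0 -1 0; 0 0 1]
T3·…·T1 = [-1 -1/2 0; 0 -1 0; 0 0 1]
det M = 1; M⁻¹ = [-1 1/2 0; 0 -1 0; 0 0 1]
M⁻¹ · (1/2, -2)ᵀ = (-3/2, 2)ᵀ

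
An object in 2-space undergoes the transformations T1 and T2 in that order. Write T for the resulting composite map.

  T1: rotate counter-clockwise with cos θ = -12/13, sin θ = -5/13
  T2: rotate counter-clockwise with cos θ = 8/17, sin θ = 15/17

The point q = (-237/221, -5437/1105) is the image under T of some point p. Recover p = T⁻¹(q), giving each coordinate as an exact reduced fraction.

T1 = [-12/13 5/13 0; -5/13 -12/13 0; 0 0 1]
T2·T1 = [-21/221 220/221 0; -220/221 -21/221 0; 0 0 1]
det M = 1; M⁻¹ = [-21/221 -220/221 0; 220/221 -21/221 0; 0 0 1]
M⁻¹ · (-237/221, -5437/1105)ᵀ = (5, -3/5)ᵀ

p = (5, -3/5)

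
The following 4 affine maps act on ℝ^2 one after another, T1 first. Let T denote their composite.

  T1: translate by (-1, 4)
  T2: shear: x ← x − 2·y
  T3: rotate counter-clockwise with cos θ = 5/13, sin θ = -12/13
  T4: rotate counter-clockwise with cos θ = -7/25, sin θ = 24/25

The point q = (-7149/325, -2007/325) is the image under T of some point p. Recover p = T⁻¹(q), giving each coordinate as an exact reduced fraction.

T1 = [1 0 -1; 0 1 4; 0 0 1]
T2·T1 = [1 -2 -9; 0 1 4; 0 0 1]
T3·…·T1 = [5/13 2/13 3/13; -12/13 29/13 128/13; 0 0 1]
T4·…·T1 = [253/325 -142/65 -3093/325; 204/325 -31/65 -824/325; 0 0 1]
det M = 1; M⁻¹ = [-31/65 142/65 1; -204/325 253/325 -4; 0 0 1]
M⁻¹ · (-7149/325, -2007/325)ᵀ = (-2, 5)ᵀ

p = (-2, 5)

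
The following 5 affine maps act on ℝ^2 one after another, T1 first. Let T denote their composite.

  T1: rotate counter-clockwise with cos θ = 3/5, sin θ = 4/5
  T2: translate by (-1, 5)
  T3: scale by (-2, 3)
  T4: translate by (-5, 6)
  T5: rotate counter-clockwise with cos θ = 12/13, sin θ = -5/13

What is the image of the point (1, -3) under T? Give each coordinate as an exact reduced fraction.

T1 rotate counter-clockwise with cos θ = 3/5, sin θ = 4/5: (1, -3) → (3, -1)
T2 translate by (-1, 5): (3, -1) → (2, 4)
T3 scale by (-2, 3): (2, 4) → (-4, 12)
T4 translate by (-5, 6): (-4, 12) → (-9, 18)
T5 rotate counter-clockwise with cos θ = 12/13, sin θ = -5/13: (-9, 18) → (-18/13, 261/13)

T(p) = (-18/13, 261/13)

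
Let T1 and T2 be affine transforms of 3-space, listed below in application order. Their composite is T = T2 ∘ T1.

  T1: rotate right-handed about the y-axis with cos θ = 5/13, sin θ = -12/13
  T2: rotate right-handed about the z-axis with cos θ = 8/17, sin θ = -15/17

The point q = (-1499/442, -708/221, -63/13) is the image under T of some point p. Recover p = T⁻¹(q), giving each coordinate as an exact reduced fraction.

T1 = [5/13 0 -12/13 0; 0 1 0 0; 12/13 0 5/13 0; 0 0 0 1]
T2·T1 = [40/221 15/17 -96/221 0; -75/221 8/17 180/221 0; 12/13 0 5/13 0; 0 0 0 1]
det M = 1; M⁻¹ = [40/221 -75/221 12/13 0; 15/17 8/17 0 0; -96/221 180/221 5/13 0; 0 0 0 1]
M⁻¹ · (-1499/442, -708/221, -63/13)ᵀ = (-4, -9/2, -3)ᵀ

p = (-4, -9/2, -3)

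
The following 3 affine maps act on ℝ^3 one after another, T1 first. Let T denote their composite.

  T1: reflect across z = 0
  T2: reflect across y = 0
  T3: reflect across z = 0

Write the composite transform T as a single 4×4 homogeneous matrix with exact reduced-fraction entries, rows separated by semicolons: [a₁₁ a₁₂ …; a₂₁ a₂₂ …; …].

T = [1 0 0 0; 0 -1 0 0; 0 0 1 0; 0 0 0 1]

T1 = [1 0 0 0; 0 1 0 0; 0 0 -1 0; 0 0 0 1]
T2·T1 = [1 0 0 0; 0 -1 0 0; 0 0 -1 0; 0 0 0 1]
T3·…·T1 = [1 0 0 0; 0 -1 0 0; 0 0 1 0; 0 0 0 1]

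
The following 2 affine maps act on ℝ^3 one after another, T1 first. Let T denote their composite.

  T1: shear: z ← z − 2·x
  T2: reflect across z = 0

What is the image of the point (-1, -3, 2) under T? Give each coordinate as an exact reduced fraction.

T(p) = (-1, -3, -4)

T1 shear: z ← z − 2·x: (-1, -3, 2) → (-1, -3, 4)
T2 reflect across z = 0: (-1, -3, 4) → (-1, -3, -4)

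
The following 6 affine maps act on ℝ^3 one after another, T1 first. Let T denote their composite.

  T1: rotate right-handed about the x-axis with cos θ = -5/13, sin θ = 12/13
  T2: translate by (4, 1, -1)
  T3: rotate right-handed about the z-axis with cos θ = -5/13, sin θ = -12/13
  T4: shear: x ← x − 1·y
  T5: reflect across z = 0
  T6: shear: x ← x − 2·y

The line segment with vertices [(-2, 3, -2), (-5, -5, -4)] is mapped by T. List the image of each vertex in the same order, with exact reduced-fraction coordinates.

T1 rotate right-handed about the x-axis with cos θ = -5/13, sin θ = 12/13: (-2, 3, -2) → (-2, 9/13, 46/13); (-5, -5, -4) → (-5, 73/13, -40/13)
T2 translate by (4, 1, -1): (-2, 9/13, 46/13) → (2, 22/13, 33/13); (-5, 73/13, -40/13) → (-1, 86/13, -53/13)
T3 rotate right-handed about the z-axis with cos θ = -5/13, sin θ = -12/13: (2, 22/13, 33/13) → (134/169, -422/169, 33/13); (-1, 86/13, -53/13) → (1097/169, -274/169, -53/13)
T4 shear: x ← x − 1·y: (134/169, -422/169, 33/13) → (556/169, -422/169, 33/13); (1097/169, -274/169, -53/13) → (1371/169, -274/169, -53/13)
T5 reflect across z = 0: (556/169, -422/169, 33/13) → (556/169, -422/169, -33/13); (1371/169, -274/169, -53/13) → (1371/169, -274/169, 53/13)
T6 shear: x ← x − 2·y: (556/169, -422/169, -33/13) → (1400/169, -422/169, -33/13); (1371/169, -274/169, 53/13) → (1919/169, -274/169, 53/13)

image vertices: (1400/169, -422/169, -33/13), (1919/169, -274/169, 53/13)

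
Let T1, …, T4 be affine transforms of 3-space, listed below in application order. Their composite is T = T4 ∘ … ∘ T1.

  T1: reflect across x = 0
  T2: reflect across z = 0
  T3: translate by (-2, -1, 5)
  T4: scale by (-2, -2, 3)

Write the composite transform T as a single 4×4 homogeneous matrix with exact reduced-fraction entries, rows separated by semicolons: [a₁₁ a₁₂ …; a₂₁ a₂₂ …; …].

T1 = [-1 0 0 0; 0 1 0 0; 0 0 1 0; 0 0 0 1]
T2·T1 = [-1 0 0 0; 0 1 0 0; 0 0 -1 0; 0 0 0 1]
T3·…·T1 = [-1 0 0 -2; 0 1 0 -1; 0 0 -1 5; 0 0 0 1]
T4·…·T1 = [2 0 0 4; 0 -2 0 2; 0 0 -3 15; 0 0 0 1]

T = [2 0 0 4; 0 -2 0 2; 0 0 -3 15; 0 0 0 1]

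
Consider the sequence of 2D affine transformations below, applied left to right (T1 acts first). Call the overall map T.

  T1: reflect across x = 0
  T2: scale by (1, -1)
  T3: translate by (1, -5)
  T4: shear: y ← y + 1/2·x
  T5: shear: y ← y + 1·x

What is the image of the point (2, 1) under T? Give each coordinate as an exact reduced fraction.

T(p) = (-1, -15/2)

T1 reflect across x = 0: (2, 1) → (-2, 1)
T2 scale by (1, -1): (-2, 1) → (-2, -1)
T3 translate by (1, -5): (-2, -1) → (-1, -6)
T4 shear: y ← y + 1/2·x: (-1, -6) → (-1, -13/2)
T5 shear: y ← y + 1·x: (-1, -13/2) → (-1, -15/2)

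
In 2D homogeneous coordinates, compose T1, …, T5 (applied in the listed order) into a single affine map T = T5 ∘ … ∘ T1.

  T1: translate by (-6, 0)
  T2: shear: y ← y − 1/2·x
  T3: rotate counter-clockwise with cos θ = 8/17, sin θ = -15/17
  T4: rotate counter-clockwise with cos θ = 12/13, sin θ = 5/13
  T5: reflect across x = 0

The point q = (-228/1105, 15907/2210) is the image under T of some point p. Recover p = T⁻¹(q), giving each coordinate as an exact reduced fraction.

T1 = [1 0 -6; 0 1 0; 0 0 1]
T2·T1 = [1 0 -6; -1/2 1 3; 0 0 1]
T3·…·T1 = [1/34 15/17 -3/17; -19/17 8/17 114/17; 0 0 1]
T4·…·T1 = [101/221 140/221 -606/221; -451/442 171/221 1353/221; 0 0 1]
T5·…·T1 = [-101/221 -140/221 606/221; -451/442 171/221 1353/221; 0 0 1]
det M = -1; M⁻¹ = [-171/221 -140/221 6; -451/442 101/221 0; 0 0 1]
M⁻¹ · (-228/1105, 15907/2210)ᵀ = (8/5, 7/2)ᵀ

p = (8/5, 7/2)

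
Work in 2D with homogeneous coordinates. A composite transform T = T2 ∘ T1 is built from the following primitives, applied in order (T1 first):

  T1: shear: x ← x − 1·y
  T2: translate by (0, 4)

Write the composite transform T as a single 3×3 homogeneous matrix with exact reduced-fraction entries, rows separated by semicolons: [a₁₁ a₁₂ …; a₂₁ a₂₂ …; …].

T1 = [1 -1 0; 0 1 0; 0 0 1]
T2·T1 = [1 -1 0; 0 1 4; 0 0 1]

T = [1 -1 0; 0 1 4; 0 0 1]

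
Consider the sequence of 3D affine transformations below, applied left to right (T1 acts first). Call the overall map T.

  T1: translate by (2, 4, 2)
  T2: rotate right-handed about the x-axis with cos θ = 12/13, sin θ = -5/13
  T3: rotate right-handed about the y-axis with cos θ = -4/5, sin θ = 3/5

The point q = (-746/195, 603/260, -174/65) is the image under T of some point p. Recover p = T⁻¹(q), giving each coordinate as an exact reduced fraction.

T1 = [1 0 0 2; 0 1 0 4; 0 0 1 2; 0 0 0 1]
T2·T1 = [1 0 0 2; 0 12/13 5/13 58/13; 0 -5/13 12/13 4/13; 0 0 0 1]
T3·…·T1 = [-4/5 -3/13 36/65 -92/65; 0 12/13 5/13 58/13; -3/5 4/13 -48/65 -94/65; 0 0 0 1]
det M = 1; M⁻¹ = [-4/5 0 -3/5 -2; -3/13 12/13 4/13 -4; 36/65 5/13 -48/65 -2; 0 0 0 1]
M⁻¹ · (-746/195, 603/260, -174/65)ᵀ = (8/3, -9/5, -5/4)ᵀ

p = (8/3, -9/5, -5/4)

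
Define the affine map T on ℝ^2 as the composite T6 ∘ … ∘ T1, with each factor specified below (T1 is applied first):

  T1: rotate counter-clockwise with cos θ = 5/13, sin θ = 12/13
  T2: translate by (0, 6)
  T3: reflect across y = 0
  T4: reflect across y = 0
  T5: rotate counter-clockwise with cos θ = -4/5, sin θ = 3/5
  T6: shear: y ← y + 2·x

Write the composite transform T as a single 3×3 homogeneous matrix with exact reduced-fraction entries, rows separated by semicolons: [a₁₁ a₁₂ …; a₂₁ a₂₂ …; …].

T1 = [5/13 -12/13 0; 12/13 5/13 0; 0 0 1]
T2·T1 = [5/13 -12/13 0; 12/13 5/13 6; 0 0 1]
T3·…·T1 = [5/13 -12/13 0; -12/13 -5/13 -6; 0 0 1]
T4·…·T1 = [5/13 -12/13 0; 12/13 5/13 6; 0 0 1]
T5·…·T1 = [-56/65 33/65 -18/5; -33/65 -56/65 -24/5; 0 0 1]
T6·…·T1 = [-56/65 33/65 -18/5; -29/13 2/13 -12; 0 0 1]

T = [-56/65 33/65 -18/5; -29/13 2/13 -12; 0 0 1]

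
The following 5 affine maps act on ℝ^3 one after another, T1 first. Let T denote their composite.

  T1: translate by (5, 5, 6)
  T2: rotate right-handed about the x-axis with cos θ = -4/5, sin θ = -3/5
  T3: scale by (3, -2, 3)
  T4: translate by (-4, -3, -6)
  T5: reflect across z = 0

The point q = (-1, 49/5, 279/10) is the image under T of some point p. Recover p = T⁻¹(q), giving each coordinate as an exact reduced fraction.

T1 = [1 0 0 5; 0 1 0 5; 0 0 1 6; 0 0 0 1]
T2·T1 = [1 0 0 5; 0 -4/5 3/5 -2/5; 0 -3/5 -4/5 -39/5; 0 0 0 1]
T3·…·T1 = [3 0 0 15; 0 8/5 -6/5 4/5; 0 -9/5 -12/5 -117/5; 0 0 0 1]
T4·…·T1 = [3 0 0 11; 0 8/5 -6/5 -11/5; 0 -9/5 -12/5 -147/5; 0 0 0 1]
T5·…·T1 = [3 0 0 11; 0 8/5 -6/5 -11/5; 0 9/5 12/5 147/5; 0 0 0 1]
det M = 18; M⁻¹ = [1/3 0 0 -11/3; 0 2/5 1/5 -5; 0 -3/10 4/15 -17/2; 0 0 0 1]
M⁻¹ · (-1, 49/5, 279/10)ᵀ = (-4, 9/2, -4)ᵀ

p = (-4, 9/2, -4)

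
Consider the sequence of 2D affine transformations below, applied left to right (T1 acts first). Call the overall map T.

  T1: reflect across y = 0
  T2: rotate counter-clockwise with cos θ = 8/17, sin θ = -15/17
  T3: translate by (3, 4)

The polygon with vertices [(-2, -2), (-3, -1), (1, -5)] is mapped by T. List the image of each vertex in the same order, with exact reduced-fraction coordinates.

T1 reflect across y = 0: (-2, -2) → (-2, 2); (-3, -1) → (-3, 1); (1, -5) → (1, 5)
T2 rotate counter-clockwise with cos θ = 8/17, sin θ = -15/17: (-2, 2) → (14/17, 46/17); (-3, 1) → (-9/17, 53/17); (1, 5) → (83/17, 25/17)
T3 translate by (3, 4): (14/17, 46/17) → (65/17, 114/17); (-9/17, 53/17) → (42/17, 121/17); (83/17, 25/17) → (134/17, 93/17)

image vertices: (65/17, 114/17), (42/17, 121/17), (134/17, 93/17)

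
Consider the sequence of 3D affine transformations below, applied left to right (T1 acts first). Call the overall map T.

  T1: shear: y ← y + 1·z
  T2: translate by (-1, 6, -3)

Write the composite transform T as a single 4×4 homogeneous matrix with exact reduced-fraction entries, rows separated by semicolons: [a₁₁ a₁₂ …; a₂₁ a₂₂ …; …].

T = [1 0 0 -1; 0 1 1 6; 0 0 1 -3; 0 0 0 1]

T1 = [1 0 0 0; 0 1 1 0; 0 0 1 0; 0 0 0 1]
T2·T1 = [1 0 0 -1; 0 1 1 6; 0 0 1 -3; 0 0 0 1]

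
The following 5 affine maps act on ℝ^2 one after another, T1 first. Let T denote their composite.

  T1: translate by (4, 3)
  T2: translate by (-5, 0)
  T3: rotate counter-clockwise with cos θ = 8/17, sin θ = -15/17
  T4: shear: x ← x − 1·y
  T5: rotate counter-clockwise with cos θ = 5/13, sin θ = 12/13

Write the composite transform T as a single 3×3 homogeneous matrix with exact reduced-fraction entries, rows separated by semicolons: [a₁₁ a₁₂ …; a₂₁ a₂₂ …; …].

T1 = [1 0 4; 0 1 3; 0 0 1]
T2·T1 = [1 0 -1; 0 1 3; 0 0 1]
T3·…·T1 = [8/17 15/17 37/17; -15/17 8/17 39/17; 0 0 1]
T4·…·T1 = [23/17 7/17 -2/17; -15/17 8/17 39/17; 0 0 1]
T5·…·T1 = [295/221 -61/221 -478/221; 201/221 124/221 171/221; 0 0 1]

T = [295/221 -61/221 -478/221; 201/221 124/221 171/221; 0 0 1]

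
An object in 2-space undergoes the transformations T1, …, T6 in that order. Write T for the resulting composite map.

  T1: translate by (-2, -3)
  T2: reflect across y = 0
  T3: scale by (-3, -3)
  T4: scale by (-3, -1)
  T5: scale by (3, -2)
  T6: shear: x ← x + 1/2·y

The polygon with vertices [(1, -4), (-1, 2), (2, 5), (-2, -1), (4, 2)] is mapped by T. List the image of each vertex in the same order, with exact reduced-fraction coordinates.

image vertices: (-48, -42), (-84, -6), (6, 12), (-120, -24), (51, -6)

T1 translate by (-2, -3): (1, -4) → (-1, -7); (-1, 2) → (-3, -1); (2, 5) → (0, 2); (-2, -1) → (-4, -4); (4, 2) → (2, -1)
T2 reflect across y = 0: (-1, -7) → (-1, 7); (-3, -1) → (-3, 1); (0, 2) → (0, -2); (-4, -4) → (-4, 4); (2, -1) → (2, 1)
T3 scale by (-3, -3): (-1, 7) → (3, -21); (-3, 1) → (9, -3); (0, -2) → (0, 6); (-4, 4) → (12, -12); (2, 1) → (-6, -3)
T4 scale by (-3, -1): (3, -21) → (-9, 21); (9, -3) → (-27, 3); (0, 6) → (0, -6); (12, -12) → (-36, 12); (-6, -3) → (18, 3)
T5 scale by (3, -2): (-9, 21) → (-27, -42); (-27, 3) → (-81, -6); (0, -6) → (0, 12); (-36, 12) → (-108, -24); (18, 3) → (54, -6)
T6 shear: x ← x + 1/2·y: (-27, -42) → (-48, -42); (-81, -6) → (-84, -6); (0, 12) → (6, 12); (-108, -24) → (-120, -24); (54, -6) → (51, -6)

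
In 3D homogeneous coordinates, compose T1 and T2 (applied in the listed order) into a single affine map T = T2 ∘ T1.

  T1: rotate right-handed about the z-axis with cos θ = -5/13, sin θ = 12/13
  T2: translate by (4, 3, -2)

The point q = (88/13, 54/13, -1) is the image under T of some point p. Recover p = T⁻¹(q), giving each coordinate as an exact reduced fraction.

T1 = [-5/13 -12/13 0 0; 12/13 -5/13 0 0; 0 0 1 0; 0 0 0 1]
T2·T1 = [-5/13 -12/13 0 4; 12/13 -5/13 0 3; 0 0 1 -2; 0 0 0 1]
det M = 1; M⁻¹ = [-5/13 12/13 0 -16/13; -12/13 -5/13 0 63/13; 0 0 1 2; 0 0 0 1]
M⁻¹ · (88/13, 54/13, -1)ᵀ = (0, -3, 1)ᵀ

p = (0, -3, 1)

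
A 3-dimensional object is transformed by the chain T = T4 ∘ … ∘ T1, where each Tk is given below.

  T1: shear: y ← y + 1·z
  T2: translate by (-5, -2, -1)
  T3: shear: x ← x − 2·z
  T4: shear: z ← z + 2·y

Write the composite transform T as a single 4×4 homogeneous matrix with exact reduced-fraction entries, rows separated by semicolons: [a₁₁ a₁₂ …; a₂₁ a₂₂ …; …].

T = [1 0 -2 -3; 0 1 1 -2; 0 2 3 -5; 0 0 0 1]

T1 = [1 0 0 0; 0 1 1 0; 0 0 1 0; 0 0 0 1]
T2·T1 = [1 0 0 -5; 0 1 1 -2; 0 0 1 -1; 0 0 0 1]
T3·…·T1 = [1 0 -2 -3; 0 1 1 -2; 0 0 1 -1; 0 0 0 1]
T4·…·T1 = [1 0 -2 -3; 0 1 1 -2; 0 2 3 -5; 0 0 0 1]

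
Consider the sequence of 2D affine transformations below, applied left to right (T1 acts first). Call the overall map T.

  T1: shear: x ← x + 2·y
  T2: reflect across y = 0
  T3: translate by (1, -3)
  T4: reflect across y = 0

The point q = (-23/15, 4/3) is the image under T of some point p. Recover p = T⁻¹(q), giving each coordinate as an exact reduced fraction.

p = (4/5, -5/3)

T1 = [1 2 0; 0 1 0; 0 0 1]
T2·T1 = [1 2 0; 0 -1 0; 0 0 1]
T3·…·T1 = [1 2 1; 0 -1 -3; 0 0 1]
T4·…·T1 = [1 2 1; 0 1 3; 0 0 1]
det M = 1; M⁻¹ = [1 -2 5; 0 1 -3; 0 0 1]
M⁻¹ · (-23/15, 4/3)ᵀ = (4/5, -5/3)ᵀ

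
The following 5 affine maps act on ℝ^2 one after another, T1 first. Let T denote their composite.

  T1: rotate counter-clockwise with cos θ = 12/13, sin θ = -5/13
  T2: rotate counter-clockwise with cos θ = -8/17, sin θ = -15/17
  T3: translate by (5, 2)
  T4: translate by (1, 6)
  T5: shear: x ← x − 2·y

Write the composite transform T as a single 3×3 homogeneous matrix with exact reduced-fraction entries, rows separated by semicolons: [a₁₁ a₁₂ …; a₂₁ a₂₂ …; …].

T1 = [12/13 5/13 0; -5/13 12/13 0; 0 0 1]
T2·T1 = [-171/221 140/221 0; -140/221 -171/221 0; 0 0 1]
T3·…·T1 = [-171/221 140/221 5; -140/221 -171/221 2; 0 0 1]
T4·…·T1 = [-171/221 140/221 6; -140/221 -171/221 8; 0 0 1]
T5·…·T1 = [109/221 482/221 -10; -140/221 -171/221 8; 0 0 1]

T = [109/221 482/221 -10; -140/221 -171/221 8; 0 0 1]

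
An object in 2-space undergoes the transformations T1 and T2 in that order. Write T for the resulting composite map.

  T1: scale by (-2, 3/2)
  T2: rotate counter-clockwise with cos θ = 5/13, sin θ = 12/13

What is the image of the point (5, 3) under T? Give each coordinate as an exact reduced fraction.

T(p) = (-8, -15/2)

T1 scale by (-2, 3/2): (5, 3) → (-10, 9/2)
T2 rotate counter-clockwise with cos θ = 5/13, sin θ = 12/13: (-10, 9/2) → (-8, -15/2)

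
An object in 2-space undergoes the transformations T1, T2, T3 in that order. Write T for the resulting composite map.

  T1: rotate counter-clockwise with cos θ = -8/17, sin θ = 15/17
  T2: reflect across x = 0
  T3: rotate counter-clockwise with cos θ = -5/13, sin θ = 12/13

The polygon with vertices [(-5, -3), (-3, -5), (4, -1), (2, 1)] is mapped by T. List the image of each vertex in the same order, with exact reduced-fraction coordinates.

image vertices: (61/13, -45/13), (555/221, -1163/221), (-53/13, -8/13), (-419/221, 262/221)

T1 rotate counter-clockwise with cos θ = -8/17, sin θ = 15/17: (-5, -3) → (5, -3); (-3, -5) → (99/17, -5/17); (4, -1) → (-1, 4); (2, 1) → (-31/17, 22/17)
T2 reflect across x = 0: (5, -3) → (-5, -3); (99/17, -5/17) → (-99/17, -5/17); (-1, 4) → (1, 4); (-31/17, 22/17) → (31/17, 22/17)
T3 rotate counter-clockwise with cos θ = -5/13, sin θ = 12/13: (-5, -3) → (61/13, -45/13); (-99/17, -5/17) → (555/221, -1163/221); (1, 4) → (-53/13, -8/13); (31/17, 22/17) → (-419/221, 262/221)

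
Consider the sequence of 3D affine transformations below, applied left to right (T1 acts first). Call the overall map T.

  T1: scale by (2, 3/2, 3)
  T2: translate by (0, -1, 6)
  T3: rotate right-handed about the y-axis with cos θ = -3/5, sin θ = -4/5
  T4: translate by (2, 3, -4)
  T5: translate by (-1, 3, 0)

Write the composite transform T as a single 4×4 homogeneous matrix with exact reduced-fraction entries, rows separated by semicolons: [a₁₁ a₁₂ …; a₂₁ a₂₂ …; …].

T = [-6/5 0 -12/5 -19/5; 0 3/2 0 5; 8/5 0 -9/5 -38/5; 0 0 0 1]

T1 = [2 0 0 0; 0 3/2 0 0; 0 0 3 0; 0 0 0 1]
T2·T1 = [2 0 0 0; 0 3/2 0 -1; 0 0 3 6; 0 0 0 1]
T3·…·T1 = [-6/5 0 -12/5 -24/5; 0 3/2 0 -1; 8/5 0 -9/5 -18/5; 0 0 0 1]
T4·…·T1 = [-6/5 0 -12/5 -14/5; 0 3/2 0 2; 8/5 0 -9/5 -38/5; 0 0 0 1]
T5·…·T1 = [-6/5 0 -12/5 -19/5; 0 3/2 0 5; 8/5 0 -9/5 -38/5; 0 0 0 1]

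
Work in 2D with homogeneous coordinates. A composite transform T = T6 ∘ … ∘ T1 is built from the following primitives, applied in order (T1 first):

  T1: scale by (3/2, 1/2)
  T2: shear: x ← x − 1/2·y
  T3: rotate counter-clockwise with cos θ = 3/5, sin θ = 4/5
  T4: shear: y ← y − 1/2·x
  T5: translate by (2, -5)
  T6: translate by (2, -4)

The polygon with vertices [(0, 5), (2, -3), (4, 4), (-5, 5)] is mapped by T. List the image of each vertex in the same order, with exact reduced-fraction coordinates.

T1 scale by (3/2, 1/2): (0, 5) → (0, 5/2); (2, -3) → (3, -3/2); (4, 4) → (6, 2); (-5, 5) → (-15/2, 5/2)
T2 shear: x ← x − 1/2·y: (0, 5/2) → (-5/4, 5/2); (3, -3/2) → (15/4, -3/2); (6, 2) → (5, 2); (-15/2, 5/2) → (-35/4, 5/2)
T3 rotate counter-clockwise with cos θ = 3/5, sin θ = 4/5: (-5/4, 5/2) → (-11/4, 1/2); (15/4, -3/2) → (69/20, 21/10); (5, 2) → (7/5, 26/5); (-35/4, 5/2) → (-29/4, -11/2)
T4 shear: y ← y − 1/2·x: (-11/4, 1/2) → (-11/4, 15/8); (69/20, 21/10) → (69/20, 3/8); (7/5, 26/5) → (7/5, 9/2); (-29/4, -11/2) → (-29/4, -15/8)
T5 translate by (2, -5): (-11/4, 15/8) → (-3/4, -25/8); (69/20, 3/8) → (109/20, -37/8); (7/5, 9/2) → (17/5, -1/2); (-29/4, -15/8) → (-21/4, -55/8)
T6 translate by (2, -4): (-3/4, -25/8) → (5/4, -57/8); (109/20, -37/8) → (149/20, -69/8); (17/5, -1/2) → (27/5, -9/2); (-21/4, -55/8) → (-13/4, -87/8)

image vertices: (5/4, -57/8), (149/20, -69/8), (27/5, -9/2), (-13/4, -87/8)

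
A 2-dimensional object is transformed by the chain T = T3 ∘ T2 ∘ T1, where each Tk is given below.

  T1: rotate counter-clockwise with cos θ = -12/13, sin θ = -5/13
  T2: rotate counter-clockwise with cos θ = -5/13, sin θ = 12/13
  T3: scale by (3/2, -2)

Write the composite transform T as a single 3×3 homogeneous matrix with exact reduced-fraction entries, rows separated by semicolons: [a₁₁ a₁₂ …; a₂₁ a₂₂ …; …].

T1 = [-12/13 5/13 0; -5/13 -12/13 0; 0 0 1]
T2·T1 = [120/169 119/169 0; -119/169 120/169 0; 0 0 1]
T3·…·T1 = [180/169 357/338 0; 238/169 -240/169 0; 0 0 1]

T = [180/169 357/338 0; 238/169 -240/169 0; 0 0 1]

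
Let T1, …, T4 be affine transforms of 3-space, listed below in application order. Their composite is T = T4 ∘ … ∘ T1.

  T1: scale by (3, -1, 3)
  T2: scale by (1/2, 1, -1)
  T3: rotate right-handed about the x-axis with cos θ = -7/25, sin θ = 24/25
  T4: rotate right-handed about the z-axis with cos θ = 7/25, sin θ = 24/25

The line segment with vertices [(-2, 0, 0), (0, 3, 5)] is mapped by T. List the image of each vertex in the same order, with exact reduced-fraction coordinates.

image vertices: (-21/25, -72/25, 0), (-9144/625, 2667/625, 33/25)

T1 scale by (3, -1, 3): (-2, 0, 0) → (-6, 0, 0); (0, 3, 5) → (0, -3, 15)
T2 scale by (1/2, 1, -1): (-6, 0, 0) → (-3, 0, 0); (0, -3, 15) → (0, -3, -15)
T3 rotate right-handed about the x-axis with cos θ = -7/25, sin θ = 24/25: (-3, 0, 0) → (-3, 0, 0); (0, -3, -15) → (0, 381/25, 33/25)
T4 rotate right-handed about the z-axis with cos θ = 7/25, sin θ = 24/25: (-3, 0, 0) → (-21/25, -72/25, 0); (0, 381/25, 33/25) → (-9144/625, 2667/625, 33/25)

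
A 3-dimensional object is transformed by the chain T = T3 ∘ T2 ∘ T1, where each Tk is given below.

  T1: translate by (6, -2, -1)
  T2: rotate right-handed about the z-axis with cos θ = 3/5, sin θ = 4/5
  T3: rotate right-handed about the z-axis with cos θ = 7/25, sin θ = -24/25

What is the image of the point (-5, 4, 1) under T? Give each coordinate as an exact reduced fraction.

T(p) = (41/25, 38/25, 0)

T1 translate by (6, -2, -1): (-5, 4, 1) → (1, 2, 0)
T2 rotate right-handed about the z-axis with cos θ = 3/5, sin θ = 4/5: (1, 2, 0) → (-1, 2, 0)
T3 rotate right-handed about the z-axis with cos θ = 7/25, sin θ = -24/25: (-1, 2, 0) → (41/25, 38/25, 0)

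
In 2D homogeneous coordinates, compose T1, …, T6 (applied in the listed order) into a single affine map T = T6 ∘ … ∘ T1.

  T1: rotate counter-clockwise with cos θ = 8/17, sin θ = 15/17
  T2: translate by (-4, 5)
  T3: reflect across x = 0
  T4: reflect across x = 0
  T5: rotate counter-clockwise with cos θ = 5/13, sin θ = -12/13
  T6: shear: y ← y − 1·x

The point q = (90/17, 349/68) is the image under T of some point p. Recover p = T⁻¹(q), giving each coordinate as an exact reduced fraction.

T1 = [8/17 -15/17 0; 15/17 8/17 0; 0 0 1]
T2·T1 = [8/17 -15/17 -4; 15/17 8/17 5; 0 0 1]
T3·…·T1 = [-8/17 15/17 4; 15/17 8/17 5; 0 0 1]
T4·…·T1 = [8/17 -15/17 -4; 15/17 8/17 5; 0 0 1]
T5·…·T1 = [220/221 21/221 40/13; -21/221 220/221 73/13; 0 0 1]
T6·…·T1 = [220/221 21/221 40/13; -241/221 199/221 33/13; 0 0 1]
det M = 1; M⁻¹ = [199/221 -21/221 -43/17; 241/221 220/221 -100/17; 0 0 1]
M⁻¹ · (90/17, 349/68)ᵀ = (7/4, 5)ᵀ

p = (7/4, 5)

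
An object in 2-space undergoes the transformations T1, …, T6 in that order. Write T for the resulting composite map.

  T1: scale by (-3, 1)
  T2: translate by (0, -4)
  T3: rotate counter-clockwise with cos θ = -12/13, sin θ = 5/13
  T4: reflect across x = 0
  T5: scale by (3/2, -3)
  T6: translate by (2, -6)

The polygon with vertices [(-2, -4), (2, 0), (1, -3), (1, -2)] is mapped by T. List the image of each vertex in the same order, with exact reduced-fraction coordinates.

image vertices: (74/13, -456/13), (-112/13, -132/13), (-161/26, -285/13), (-73/13, -249/13)

T1 scale by (-3, 1): (-2, -4) → (6, -4); (2, 0) → (-6, 0); (1, -3) → (-3, -3); (1, -2) → (-3, -2)
T2 translate by (0, -4): (6, -4) → (6, -8); (-6, 0) → (-6, -4); (-3, -3) → (-3, -7); (-3, -2) → (-3, -6)
T3 rotate counter-clockwise with cos θ = -12/13, sin θ = 5/13: (6, -8) → (-32/13, 126/13); (-6, -4) → (92/13, 18/13); (-3, -7) → (71/13, 69/13); (-3, -6) → (66/13, 57/13)
T4 reflect across x = 0: (-32/13, 126/13) → (32/13, 126/13); (92/13, 18/13) → (-92/13, 18/13); (71/13, 69/13) → (-71/13, 69/13); (66/13, 57/13) → (-66/13, 57/13)
T5 scale by (3/2, -3): (32/13, 126/13) → (48/13, -378/13); (-92/13, 18/13) → (-138/13, -54/13); (-71/13, 69/13) → (-213/26, -207/13); (-66/13, 57/13) → (-99/13, -171/13)
T6 translate by (2, -6): (48/13, -378/13) → (74/13, -456/13); (-138/13, -54/13) → (-112/13, -132/13); (-213/26, -207/13) → (-161/26, -285/13); (-99/13, -171/13) → (-73/13, -249/13)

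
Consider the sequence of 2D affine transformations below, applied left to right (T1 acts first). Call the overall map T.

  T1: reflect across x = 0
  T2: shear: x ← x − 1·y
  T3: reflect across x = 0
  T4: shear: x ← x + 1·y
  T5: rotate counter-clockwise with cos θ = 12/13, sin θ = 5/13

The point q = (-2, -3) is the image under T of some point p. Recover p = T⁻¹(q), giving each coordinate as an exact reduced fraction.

T1 = [-1 0 0; 0 1 0; 0 0 1]
T2·T1 = [-1 -1 0; 0 1 0; 0 0 1]
T3·…·T1 = [1 1 0; 0 1 0; 0 0 1]
T4·…·T1 = [1 2 0; 0 1 0; 0 0 1]
T5·…·T1 = [12/13 19/13 0; 5/13 22/13 0; 0 0 1]
det M = 1; M⁻¹ = [22/13 -19/13 0; -5/13 12/13 0; 0 0 1]
M⁻¹ · (-2, -3)ᵀ = (1, -2)ᵀ

p = (1, -2)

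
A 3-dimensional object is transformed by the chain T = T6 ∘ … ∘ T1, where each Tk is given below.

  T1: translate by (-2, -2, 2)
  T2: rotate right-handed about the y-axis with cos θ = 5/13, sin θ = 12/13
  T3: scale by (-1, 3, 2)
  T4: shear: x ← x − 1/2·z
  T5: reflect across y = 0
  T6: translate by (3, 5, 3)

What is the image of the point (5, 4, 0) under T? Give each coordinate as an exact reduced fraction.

T(p) = (2, -1, -1)

T1 translate by (-2, -2, 2): (5, 4, 0) → (3, 2, 2)
T2 rotate right-handed about the y-axis with cos θ = 5/13, sin θ = 12/13: (3, 2, 2) → (3, 2, -2)
T3 scale by (-1, 3, 2): (3, 2, -2) → (-3, 6, -4)
T4 shear: x ← x − 1/2·z: (-3, 6, -4) → (-1, 6, -4)
T5 reflect across y = 0: (-1, 6, -4) → (-1, -6, -4)
T6 translate by (3, 5, 3): (-1, -6, -4) → (2, -1, -1)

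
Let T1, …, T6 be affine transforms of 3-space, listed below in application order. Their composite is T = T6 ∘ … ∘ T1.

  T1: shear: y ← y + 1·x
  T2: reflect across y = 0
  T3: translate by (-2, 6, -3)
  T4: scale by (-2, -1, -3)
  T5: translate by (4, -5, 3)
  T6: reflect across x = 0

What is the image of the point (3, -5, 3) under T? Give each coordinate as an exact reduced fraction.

T(p) = (-2, -13, 3)

T1 shear: y ← y + 1·x: (3, -5, 3) → (3, -2, 3)
T2 reflect across y = 0: (3, -2, 3) → (3, 2, 3)
T3 translate by (-2, 6, -3): (3, 2, 3) → (1, 8, 0)
T4 scale by (-2, -1, -3): (1, 8, 0) → (-2, -8, 0)
T5 translate by (4, -5, 3): (-2, -8, 0) → (2, -13, 3)
T6 reflect across x = 0: (2, -13, 3) → (-2, -13, 3)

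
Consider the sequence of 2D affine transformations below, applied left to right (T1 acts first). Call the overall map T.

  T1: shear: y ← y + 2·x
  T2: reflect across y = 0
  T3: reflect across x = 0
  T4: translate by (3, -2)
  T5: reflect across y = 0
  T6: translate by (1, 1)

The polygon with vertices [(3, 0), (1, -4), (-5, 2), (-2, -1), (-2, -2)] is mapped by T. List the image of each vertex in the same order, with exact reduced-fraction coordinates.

T1 shear: y ← y + 2·x: (3, 0) → (3, 6); (1, -4) → (1, -2); (-5, 2) → (-5, -8); (-2, -1) → (-2, -5); (-2, -2) → (-2, -6)
T2 reflect across y = 0: (3, 6) → (3, -6); (1, -2) → (1, 2); (-5, -8) → (-5, 8); (-2, -5) → (-2, 5); (-2, -6) → (-2, 6)
T3 reflect across x = 0: (3, -6) → (-3, -6); (1, 2) → (-1, 2); (-5, 8) → (5, 8); (-2, 5) → (2, 5); (-2, 6) → (2, 6)
T4 translate by (3, -2): (-3, -6) → (0, -8); (-1, 2) → (2, 0); (5, 8) → (8, 6); (2, 5) → (5, 3); (2, 6) → (5, 4)
T5 reflect across y = 0: (0, -8) → (0, 8); (2, 0) → (2, 0); (8, 6) → (8, -6); (5, 3) → (5, -3); (5, 4) → (5, -4)
T6 translate by (1, 1): (0, 8) → (1, 9); (2, 0) → (3, 1); (8, -6) → (9, -5); (5, -3) → (6, -2); (5, -4) → (6, -3)

image vertices: (1, 9), (3, 1), (9, -5), (6, -2), (6, -3)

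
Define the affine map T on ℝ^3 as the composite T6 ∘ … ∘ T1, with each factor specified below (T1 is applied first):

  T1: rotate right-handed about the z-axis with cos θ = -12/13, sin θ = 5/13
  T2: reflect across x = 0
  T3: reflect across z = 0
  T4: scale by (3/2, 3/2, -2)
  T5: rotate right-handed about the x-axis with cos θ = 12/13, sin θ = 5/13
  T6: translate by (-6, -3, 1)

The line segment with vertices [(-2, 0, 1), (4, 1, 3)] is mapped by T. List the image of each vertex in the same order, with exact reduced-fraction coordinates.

image vertices: (-114/13, -817/169, 406/169), (3/26, -753/169, 1165/169)

T1 rotate right-handed about the z-axis with cos θ = -12/13, sin θ = 5/13: (-2, 0, 1) → (24/13, -10/13, 1); (4, 1, 3) → (-53/13, 8/13, 3)
T2 reflect across x = 0: (24/13, -10/13, 1) → (-24/13, -10/13, 1); (-53/13, 8/13, 3) → (53/13, 8/13, 3)
T3 reflect across z = 0: (-24/13, -10/13, 1) → (-24/13, -10/13, -1); (53/13, 8/13, 3) → (53/13, 8/13, -3)
T4 scale by (3/2, 3/2, -2): (-24/13, -10/13, -1) → (-36/13, -15/13, 2); (53/13, 8/13, -3) → (159/26, 12/13, 6)
T5 rotate right-handed about the x-axis with cos θ = 12/13, sin θ = 5/13: (-36/13, -15/13, 2) → (-36/13, -310/169, 237/169); (159/26, 12/13, 6) → (159/26, -246/169, 996/169)
T6 translate by (-6, -3, 1): (-36/13, -310/169, 237/169) → (-114/13, -817/169, 406/169); (159/26, -246/169, 996/169) → (3/26, -753/169, 1165/169)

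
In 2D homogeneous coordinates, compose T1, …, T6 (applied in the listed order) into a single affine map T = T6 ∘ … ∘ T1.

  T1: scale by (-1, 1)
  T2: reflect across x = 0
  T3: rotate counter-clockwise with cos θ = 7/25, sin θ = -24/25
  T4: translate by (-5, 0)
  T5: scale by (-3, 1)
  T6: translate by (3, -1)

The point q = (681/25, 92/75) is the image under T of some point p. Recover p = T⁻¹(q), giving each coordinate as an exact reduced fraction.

p = (-3, -7/3)

T1 = [-1 0 0; 0 1 0; 0 0 1]
T2·T1 = [1 0 0; 0 1 0; 0 0 1]
T3·…·T1 = [7/25 24/25 0; -24/25 7/25 0; 0 0 1]
T4·…·T1 = [7/25 24/25 -5; -24/25 7/25 0; 0 0 1]
T5·…·T1 = [-21/25 -72/25 15; -24/25 7/25 0; 0 0 1]
T6·…·T1 = [-21/25 -72/25 18; -24/25 7/25 -1; 0 0 1]
det M = -3; M⁻¹ = [-7/75 -24/25 18/25; -8/25 7/25 151/25; 0 0 1]
M⁻¹ · (681/25, 92/75)ᵀ = (-3, -7/3)ᵀ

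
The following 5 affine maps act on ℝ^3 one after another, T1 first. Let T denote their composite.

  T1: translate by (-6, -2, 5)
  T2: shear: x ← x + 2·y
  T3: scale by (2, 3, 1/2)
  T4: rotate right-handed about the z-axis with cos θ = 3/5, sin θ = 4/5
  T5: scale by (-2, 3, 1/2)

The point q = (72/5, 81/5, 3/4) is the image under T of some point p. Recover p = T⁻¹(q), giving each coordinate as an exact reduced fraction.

p = (0, 5, -2)

T1 = [1 0 0 -6; 0 1 0 -2; 0 0 1 5; 0 0 0 1]
T2·T1 = [1 2 0 -10; 0 1 0 -2; 0 0 1 5; 0 0 0 1]
T3·…·T1 = [2 4 0 -20; 0 3 0 -6; 0 0 1/2 5/2; 0 0 0 1]
T4·…·T1 = [6/5 0 0 -36/5; 8/5 5 0 -98/5; 0 0 1/2 5/2; 0 0 0 1]
T5·…·T1 = [-12/5 0 0 72/5; 24/5 15 0 -294/5; 0 0 1/4 5/4; 0 0 0 1]
det M = -9; M⁻¹ = [-5/12 0 0 6; 2/15 1/15 0 2; 0 0 4 -5; 0 0 0 1]
M⁻¹ · (72/5, 81/5, 3/4)ᵀ = (0, 5, -2)ᵀ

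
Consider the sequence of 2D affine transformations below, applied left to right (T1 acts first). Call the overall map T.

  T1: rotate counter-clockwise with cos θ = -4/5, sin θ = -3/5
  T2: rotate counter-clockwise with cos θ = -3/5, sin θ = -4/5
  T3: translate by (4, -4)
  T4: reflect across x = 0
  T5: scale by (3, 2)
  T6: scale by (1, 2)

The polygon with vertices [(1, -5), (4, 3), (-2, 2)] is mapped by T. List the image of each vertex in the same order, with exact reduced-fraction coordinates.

image vertices: (-27, -12), (-3, 0), (-6, -24)

T1 rotate counter-clockwise with cos θ = -4/5, sin θ = -3/5: (1, -5) → (-19/5, 17/5); (4, 3) → (-7/5, -24/5); (-2, 2) → (14/5, -2/5)
T2 rotate counter-clockwise with cos θ = -3/5, sin θ = -4/5: (-19/5, 17/5) → (5, 1); (-7/5, -24/5) → (-3, 4); (14/5, -2/5) → (-2, -2)
T3 translate by (4, -4): (5, 1) → (9, -3); (-3, 4) → (1, 0); (-2, -2) → (2, -6)
T4 reflect across x = 0: (9, -3) → (-9, -3); (1, 0) → (-1, 0); (2, -6) → (-2, -6)
T5 scale by (3, 2): (-9, -3) → (-27, -6); (-1, 0) → (-3, 0); (-2, -6) → (-6, -12)
T6 scale by (1, 2): (-27, -6) → (-27, -12); (-3, 0) → (-3, 0); (-6, -12) → (-6, -24)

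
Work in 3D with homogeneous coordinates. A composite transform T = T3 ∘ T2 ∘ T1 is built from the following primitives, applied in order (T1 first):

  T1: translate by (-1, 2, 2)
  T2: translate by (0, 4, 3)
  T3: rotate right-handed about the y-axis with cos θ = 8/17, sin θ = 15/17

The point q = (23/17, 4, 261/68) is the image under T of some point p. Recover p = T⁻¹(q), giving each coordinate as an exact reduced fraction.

T1 = [1 0 0 -1; 0 1 0 2; 0 0 1 2; 0 0 0 1]
T2·T1 = [1 0 0 -1; 0 1 0 6; 0 0 1 5; 0 0 0 1]
T3·…·T1 = [8/17 0 15/17 67/17; 0 1 0 6; -15/17 0 8/17 55/17; 0 0 0 1]
det M = 1; M⁻¹ = [8/17 0 -15/17 1; 0 1 0 -6; 15/17 0 8/17 -5; 0 0 0 1]
M⁻¹ · (23/17, 4, 261/68)ᵀ = (-7/4, -2, -2)ᵀ

p = (-7/4, -2, -2)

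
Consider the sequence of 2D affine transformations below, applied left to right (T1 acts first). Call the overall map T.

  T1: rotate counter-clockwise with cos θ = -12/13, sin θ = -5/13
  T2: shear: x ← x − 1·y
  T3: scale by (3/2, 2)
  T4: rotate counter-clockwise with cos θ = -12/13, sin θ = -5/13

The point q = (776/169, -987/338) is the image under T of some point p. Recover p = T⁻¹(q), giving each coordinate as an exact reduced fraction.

T1 = [-12/13 5/13 0; -5/13 -12/13 0; 0 0 1]
T2·T1 = [-7/13 17/13 0; -5/13 -12/13 0; 0 0 1]
T3·…·T1 = [-21/26 51/26 0; -10/13 -24/13 0; 0 0 1]
T4·…·T1 = [76/169 -426/169 0; 345/338 321/338 0; 0 0 1]
det M = 3; M⁻¹ = [107/338 142/169 0; -115/338 76/507 0; 0 0 1]
M⁻¹ · (776/169, -987/338)ᵀ = (-1, -2)ᵀ

p = (-1, -2)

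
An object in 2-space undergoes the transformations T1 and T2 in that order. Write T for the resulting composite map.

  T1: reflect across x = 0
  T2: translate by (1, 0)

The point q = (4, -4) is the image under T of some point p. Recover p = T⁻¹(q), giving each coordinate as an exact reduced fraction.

T1 = [-1 0 0; 0 1 0; 0 0 1]
T2·T1 = [-1 0 1; 0 1 0; 0 0 1]
det M = -1; M⁻¹ = [-1 0 1; 0 1 0; 0 0 1]
M⁻¹ · (4, -4)ᵀ = (-3, -4)ᵀ

p = (-3, -4)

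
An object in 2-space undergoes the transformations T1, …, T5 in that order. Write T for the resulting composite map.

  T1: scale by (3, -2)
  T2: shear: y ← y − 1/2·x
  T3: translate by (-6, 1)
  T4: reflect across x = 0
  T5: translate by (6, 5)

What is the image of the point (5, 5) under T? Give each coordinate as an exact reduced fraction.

T1 scale by (3, -2): (5, 5) → (15, -10)
T2 shear: y ← y − 1/2·x: (15, -10) → (15, -35/2)
T3 translate by (-6, 1): (15, -35/2) → (9, -33/2)
T4 reflect across x = 0: (9, -33/2) → (-9, -33/2)
T5 translate by (6, 5): (-9, -33/2) → (-3, -23/2)

T(p) = (-3, -23/2)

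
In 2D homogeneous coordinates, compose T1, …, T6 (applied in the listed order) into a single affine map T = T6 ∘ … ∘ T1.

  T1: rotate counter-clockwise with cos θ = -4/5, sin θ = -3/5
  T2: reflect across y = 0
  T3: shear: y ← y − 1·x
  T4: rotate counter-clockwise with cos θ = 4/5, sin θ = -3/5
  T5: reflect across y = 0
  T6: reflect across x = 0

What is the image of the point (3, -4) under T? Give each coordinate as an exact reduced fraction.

T1 rotate counter-clockwise with cos θ = -4/5, sin θ = -3/5: (3, -4) → (-24/5, 7/5)
T2 reflect across y = 0: (-24/5, 7/5) → (-24/5, -7/5)
T3 shear: y ← y − 1·x: (-24/5, -7/5) → (-24/5, 17/5)
T4 rotate counter-clockwise with cos θ = 4/5, sin θ = -3/5: (-24/5, 17/5) → (-9/5, 28/5)
T5 reflect across y = 0: (-9/5, 28/5) → (-9/5, -28/5)
T6 reflect across x = 0: (-9/5, -28/5) → (9/5, -28/5)

T(p) = (9/5, -28/5)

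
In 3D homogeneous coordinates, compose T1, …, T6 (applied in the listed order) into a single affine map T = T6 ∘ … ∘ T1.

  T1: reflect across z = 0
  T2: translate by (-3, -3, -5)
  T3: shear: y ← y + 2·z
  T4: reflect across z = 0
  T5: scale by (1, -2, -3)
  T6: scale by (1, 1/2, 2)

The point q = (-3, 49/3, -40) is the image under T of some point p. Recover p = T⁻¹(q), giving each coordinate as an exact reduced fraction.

T1 = [1 0 0 0; 0 1 0 0; 0 0 -1 0; 0 0 0 1]
T2·T1 = [1 0 0 -3; 0 1 0 -3; 0 0 -1 -5; 0 0 0 1]
T3·…·T1 = [1 0 0 -3; 0 1 -2 -13; 0 0 -1 -5; 0 0 0 1]
T4·…·T1 = [1 0 0 -3; 0 1 -2 -13; 0 0 1 5; 0 0 0 1]
T5·…·T1 = [1 0 0 -3; 0 -2 4 26; 0 0 -3 -15; 0 0 0 1]
T6·…·T1 = [1 0 0 -3; 0 -1 2 13; 0 0 -6 -30; 0 0 0 1]
det M = 6; M⁻¹ = [1 0 0 3; 0 -1 -1/3 3; 0 0 -1/6 -5; 0 0 0 1]
M⁻¹ · (-3, 49/3, -40)ᵀ = (0, 0, 5/3)ᵀ

p = (0, 0, 5/3)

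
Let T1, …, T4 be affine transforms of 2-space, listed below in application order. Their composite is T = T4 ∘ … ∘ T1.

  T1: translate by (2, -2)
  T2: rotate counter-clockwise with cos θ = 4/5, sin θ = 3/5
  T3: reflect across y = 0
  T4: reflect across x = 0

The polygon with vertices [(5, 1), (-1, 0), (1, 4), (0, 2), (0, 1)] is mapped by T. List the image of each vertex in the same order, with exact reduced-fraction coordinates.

T1 translate by (2, -2): (5, 1) → (7, -1); (-1, 0) → (1, -2); (1, 4) → (3, 2); (0, 2) → (2, 0); (0, 1) → (2, -1)
T2 rotate counter-clockwise with cos θ = 4/5, sin θ = 3/5: (7, -1) → (31/5, 17/5); (1, -2) → (2, -1); (3, 2) → (6/5, 17/5); (2, 0) → (8/5, 6/5); (2, -1) → (11/5, 2/5)
T3 reflect across y = 0: (31/5, 17/5) → (31/5, -17/5); (2, -1) → (2, 1); (6/5, 17/5) → (6/5, -17/5); (8/5, 6/5) → (8/5, -6/5); (11/5, 2/5) → (11/5, -2/5)
T4 reflect across x = 0: (31/5, -17/5) → (-31/5, -17/5); (2, 1) → (-2, 1); (6/5, -17/5) → (-6/5, -17/5); (8/5, -6/5) → (-8/5, -6/5); (11/5, -2/5) → (-11/5, -2/5)

image vertices: (-31/5, -17/5), (-2, 1), (-6/5, -17/5), (-8/5, -6/5), (-11/5, -2/5)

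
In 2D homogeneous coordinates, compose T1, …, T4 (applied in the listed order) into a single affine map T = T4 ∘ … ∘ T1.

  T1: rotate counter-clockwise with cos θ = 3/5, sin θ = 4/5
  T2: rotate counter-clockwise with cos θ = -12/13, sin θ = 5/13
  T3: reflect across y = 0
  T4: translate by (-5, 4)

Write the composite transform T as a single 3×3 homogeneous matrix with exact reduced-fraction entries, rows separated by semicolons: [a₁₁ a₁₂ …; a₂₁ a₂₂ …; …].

T = [-56/65 33/65 -5; 33/65 56/65 4; 0 0 1]

T1 = [3/5 -4/5 0; 4/5 3/5 0; 0 0 1]
T2·T1 = [-56/65 33/65 0; -33/65 -56/65 0; 0 0 1]
T3·…·T1 = [-56/65 33/65 0; 33/65 56/65 0; 0 0 1]
T4·…·T1 = [-56/65 33/65 -5; 33/65 56/65 4; 0 0 1]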